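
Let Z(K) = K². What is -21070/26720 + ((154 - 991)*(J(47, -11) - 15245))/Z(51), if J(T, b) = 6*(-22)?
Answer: 3820514069/772208 ≈ 4947.5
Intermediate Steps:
J(T, b) = -132
-21070/26720 + ((154 - 991)*(J(47, -11) - 15245))/Z(51) = -21070/26720 + ((154 - 991)*(-132 - 15245))/(51²) = -21070*1/26720 - 837*(-15377)/2601 = -2107/2672 + 12870549*(1/2601) = -2107/2672 + 1430061/289 = 3820514069/772208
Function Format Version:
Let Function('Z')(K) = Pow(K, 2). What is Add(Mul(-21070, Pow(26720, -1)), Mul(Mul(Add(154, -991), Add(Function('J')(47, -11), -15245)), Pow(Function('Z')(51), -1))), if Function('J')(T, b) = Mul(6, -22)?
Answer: Rational(3820514069, 772208) ≈ 4947.5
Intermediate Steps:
Function('J')(T, b) = -132
Add(Mul(-21070, Pow(26720, -1)), Mul(Mul(Add(154, -991), Add(Function('J')(47, -11), -15245)), Pow(Function('Z')(51), -1))) = Add(Mul(-21070, Pow(26720, -1)), Mul(Mul(Add(154, -991), Add(-132, -15245)), Pow(Pow(51, 2), -1))) = Add(Mul(-21070, Rational(1, 26720)), Mul(Mul(-837, -15377), Pow(2601, -1))) = Add(Rational(-2107, 2672), Mul(12870549, Rational(1, 2601))) = Add(Rational(-2107, 2672), Rational(1430061, 289)) = Rational(3820514069, 772208)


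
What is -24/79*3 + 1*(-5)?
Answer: -467/79 ≈ -5.9114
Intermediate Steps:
-24/79*3 + 1*(-5) = -24*1/79*3 - 5 = -24/79*3 - 5 = -72/79 - 5 = -467/79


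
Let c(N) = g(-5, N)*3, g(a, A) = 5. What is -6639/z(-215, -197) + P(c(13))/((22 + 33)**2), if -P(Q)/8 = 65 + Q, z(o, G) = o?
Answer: 159563/5203 ≈ 30.668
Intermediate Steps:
c(N) = 15 (c(N) = 5*3 = 15)
P(Q) = -520 - 8*Q (P(Q) = -8*(65 + Q) = -520 - 8*Q)
-6639/z(-215, -197) + P(c(13))/((22 + 33)**2) = -6639/(-215) + (-520 - 8*15)/((22 + 33)**2) = -6639*(-1/215) + (-520 - 120)/(55**2) = 6639/215 - 640/3025 = 6639/215 - 640*1/3025 = 6639/215 - 128/605 = 159563/5203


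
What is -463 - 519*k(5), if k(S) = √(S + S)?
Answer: -463 - 519*√10 ≈ -2104.2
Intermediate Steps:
k(S) = √2*√S (k(S) = √(2*S) = √2*√S)
-463 - 519*k(5) = -463 - 519*√2*√5 = -463 - 519*√10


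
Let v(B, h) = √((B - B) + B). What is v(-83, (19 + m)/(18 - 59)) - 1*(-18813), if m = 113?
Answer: 18813 + I*√83 ≈ 18813.0 + 9.1104*I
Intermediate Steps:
v(B, h) = √B (v(B, h) = √(0 + B) = √B)
v(-83, (19 + m)/(18 - 59)) - 1*(-18813) = √(-83) - 1*(-18813) = I*√83 + 18813 = 18813 + I*√83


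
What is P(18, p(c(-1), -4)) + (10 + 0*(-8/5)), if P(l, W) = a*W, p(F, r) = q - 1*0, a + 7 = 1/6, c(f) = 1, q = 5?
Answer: -145/6 ≈ -24.167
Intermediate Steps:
a = -41/6 (a = -7 + 1/6 = -7 + ⅙ = -41/6 ≈ -6.8333)
p(F, r) = 5 (p(F, r) = 5 - 1*0 = 5 + 0 = 5)
P(l, W) = -41*W/6
P(18, p(c(-1), -4)) + (10 + 0*(-8/5)) = -41/6*5 + (10 + 0*(-8/5)) = -205/6 + (10 + 0*(-8*⅕)) = -205/6 + (10 + 0*(-8/5)) = -205/6 + (10 + 0) = -205/6 + 10 = -145/6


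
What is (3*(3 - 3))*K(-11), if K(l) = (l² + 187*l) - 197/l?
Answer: 0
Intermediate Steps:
K(l) = l² - 197/l + 187*l
(3*(3 - 3))*K(-11) = (3*(3 - 3))*((-197 + (-11)²*(187 - 11))/(-11)) = (3*0)*(-(-197 + 121*176)/11) = 0*(-(-197 + 21296)/11) = 0*(-1/11*21099) = 0*(-21099/11) = 0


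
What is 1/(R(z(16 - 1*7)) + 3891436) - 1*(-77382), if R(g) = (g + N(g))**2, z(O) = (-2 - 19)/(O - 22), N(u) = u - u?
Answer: 50890514118919/657653125 ≈ 77382.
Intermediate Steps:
N(u) = 0
z(O) = -21/(-22 + O)
R(g) = g**2 (R(g) = (g + 0)**2 = g**2)
1/(R(z(16 - 1*7)) + 3891436) - 1*(-77382) = 1/((-21/(-22 + (16 - 1*7)))**2 + 3891436) - 1*(-77382) = 1/((-21/(-22 + (16 - 7)))**2 + 3891436) + 77382 = 1/((-21/(-22 + 9))**2 + 3891436) + 77382 = 1/((-21/(-13))**2 + 3891436) + 77382 = 1/((-21*(-1/13))**2 + 3891436) + 77382 = 1/((21/13)**2 + 3891436) + 77382 = 1/(441/169 + 3891436) + 77382 = 1/(657653125/169) + 77382 = 169/657653125 + 77382 = 50890514118919/657653125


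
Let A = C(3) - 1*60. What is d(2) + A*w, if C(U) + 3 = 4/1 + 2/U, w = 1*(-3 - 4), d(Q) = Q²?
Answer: 1237/3 ≈ 412.33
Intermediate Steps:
w = -7 (w = 1*(-7) = -7)
C(U) = 1 + 2/U (C(U) = -3 + (4/1 + 2/U) = -3 + (4*1 + 2/U) = -3 + (4 + 2/U) = 1 + 2/U)
A = -175/3 (A = (2 + 3)/3 - 1*60 = (⅓)*5 - 60 = 5/3 - 60 = -175/3 ≈ -58.333)
d(2) + A*w = 2² - 175/3*(-7) = 4 + 1225/3 = 1237/3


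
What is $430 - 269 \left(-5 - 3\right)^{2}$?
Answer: $-16786$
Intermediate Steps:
$430 - 269 \left(-5 - 3\right)^{2} = 430 - 269 \left(-8\right)^{2} = 430 - 17216 = -16786$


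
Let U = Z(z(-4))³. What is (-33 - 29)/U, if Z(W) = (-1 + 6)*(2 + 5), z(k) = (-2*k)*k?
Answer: -62/42875 ≈ -0.0014461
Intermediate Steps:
z(k) = -2*k²
Z(W) = 35 (Z(W) = 5*7 = 35)
U = 42875 (U = 35³ = 42875)
(-33 - 29)/U = (-33 - 29)/42875 = -62*1/42875 = -62/42875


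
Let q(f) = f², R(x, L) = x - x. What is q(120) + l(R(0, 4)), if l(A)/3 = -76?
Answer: 14172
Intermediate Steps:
R(x, L) = 0
l(A) = -228 (l(A) = 3*(-76) = -228)
q(120) + l(R(0, 4)) = 120² - 228 = 14400 - 228 = 14172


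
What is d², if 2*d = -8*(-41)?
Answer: 26896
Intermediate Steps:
d = 164 (d = (-8*(-41))/2 = (½)*328 = 164)
d² = 164² = 26896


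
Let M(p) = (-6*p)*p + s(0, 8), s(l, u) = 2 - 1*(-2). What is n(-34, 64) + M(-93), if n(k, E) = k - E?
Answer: -51988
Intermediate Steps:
s(l, u) = 4 (s(l, u) = 2 + 2 = 4)
M(p) = 4 - 6*p² (M(p) = (-6*p)*p + 4 = -6*p² + 4 = 4 - 6*p²)
n(-34, 64) + M(-93) = (-34 - 1*64) + (4 - 6*(-93)²) = (-34 - 64) + (4 - 6*8649) = -98 + (4 - 51894) = -98 - 51890 = -51988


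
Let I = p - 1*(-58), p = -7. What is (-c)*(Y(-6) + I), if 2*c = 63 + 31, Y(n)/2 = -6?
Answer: -1833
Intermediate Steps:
Y(n) = -12 (Y(n) = 2*(-6) = -12)
c = 47 (c = (63 + 31)/2 = (1/2)*94 = 47)
I = 51 (I = -7 - 1*(-58) = -7 + 58 = 51)
(-c)*(Y(-6) + I) = (-1*47)*(-12 + 51) = -47*39 = -1833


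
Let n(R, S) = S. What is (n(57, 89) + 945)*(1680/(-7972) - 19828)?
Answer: -40861223216/1993 ≈ -2.0502e+7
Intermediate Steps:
(n(57, 89) + 945)*(1680/(-7972) - 19828) = (89 + 945)*(1680/(-7972) - 19828) = 1034*(1680*(-1/7972) - 19828) = 1034*(-420/1993 - 19828) = 1034*(-39517624/1993) = -40861223216/1993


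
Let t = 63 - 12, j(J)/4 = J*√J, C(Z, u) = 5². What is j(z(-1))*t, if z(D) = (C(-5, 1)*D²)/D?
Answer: -25500*I ≈ -25500.0*I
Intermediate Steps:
C(Z, u) = 25
z(D) = 25*D (z(D) = (25*D²)/D = 25*D)
j(J) = 4*J^(3/2) (j(J) = 4*(J*√J) = 4*J^(3/2))
t = 51
j(z(-1))*t = (4*(25*(-1))^(3/2))*51 = (4*(-25)^(3/2))*51 = (4*(-125*I))*51 = -500*I*51 = -25500*I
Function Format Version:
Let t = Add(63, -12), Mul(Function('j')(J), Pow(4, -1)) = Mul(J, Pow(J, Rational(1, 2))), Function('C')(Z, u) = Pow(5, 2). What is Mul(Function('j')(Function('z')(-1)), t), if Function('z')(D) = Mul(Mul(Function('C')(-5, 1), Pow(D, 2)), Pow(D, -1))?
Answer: Mul(-25500, I) ≈ Mul(-25500., I)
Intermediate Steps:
Function('C')(Z, u) = 25
Function('z')(D) = Mul(25, D) (Function('z')(D) = Mul(Mul(25, Pow(D, 2)), Pow(D, -1)) = Mul(25, D))
Function('j')(J) = Mul(4, Pow(J, Rational(3, 2))) (Function('j')(J) = Mul(4, Mul(J, Pow(J, Rational(1, 2)))) = Mul(4, Pow(J, Rational(3, 2))))
t = 51
Mul(Function('j')(Function('z')(-1)), t) = Mul(Mul(4, Pow(Mul(25, -1), Rational(3, 2))), 51) = Mul(Mul(4, Pow(-25, Rational(3, 2))), 51) = Mul(Mul(4, Mul(-125, I)), 51) = Mul(Mul(-500, I), 51) = Mul(-25500, I)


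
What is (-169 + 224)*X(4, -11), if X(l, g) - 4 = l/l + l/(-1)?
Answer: 55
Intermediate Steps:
X(l, g) = 5 - l (X(l, g) = 4 + (l/l + l/(-1)) = 4 + (1 + l*(-1)) = 4 + (1 - l) = 5 - l)
(-169 + 224)*X(4, -11) = (-169 + 224)*(5 - 1*4) = 55*(5 - 4) = 55*1 = 55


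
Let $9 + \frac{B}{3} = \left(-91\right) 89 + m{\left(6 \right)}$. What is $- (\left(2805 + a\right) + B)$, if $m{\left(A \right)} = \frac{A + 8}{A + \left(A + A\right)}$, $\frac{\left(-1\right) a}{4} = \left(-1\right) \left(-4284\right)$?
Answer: $\frac{115958}{3} \approx 38653.0$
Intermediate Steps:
$a = -17136$ ($a = - 4 \left(\left(-1\right) \left(-4284\right)\right) = \left(-4\right) 4284 = -17136$)
$m{\left(A \right)} = \frac{8 + A}{3 A}$ ($m{\left(A \right)} = \frac{8 + A}{A + 2 A} = \frac{8 + A}{3 A}$)
$B = - \frac{72965}{3}$ ($B = -27 + 3 \left(\left(-91\right) 89 + \frac{8 + 6}{3 \cdot 6}\right) = -27 + 3 \left(-8099 + \frac{1}{3} \cdot \frac{1}{6} \cdot 14\right) = -27 + 3 \left(-8099 + \frac{7}{9}\right) = -27 + 3 \left(- \frac{72884}{9}\right) = -27 - \frac{72884}{3} = - \frac{72965}{3} \approx -24322.0$)
$- (\left(2805 + a\right) + B) = - (\left(2805 - 17136\right) - \frac{72965}{3}) = - (-14331 - \frac{72965}{3}) = \left(-1\right) \left(- \frac{115958}{3}\right) = \frac{115958}{3}$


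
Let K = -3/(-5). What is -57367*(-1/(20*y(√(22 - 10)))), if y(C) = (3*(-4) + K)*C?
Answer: -57367*√3/1368 ≈ -72.633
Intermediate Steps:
K = ⅗ (K = -3*(-⅕) = ⅗ ≈ 0.60000)
y(C) = -57*C/5 (y(C) = (3*(-4) + ⅗)*C = (-12 + ⅗)*C = -57*C/5)
-57367*(-1/(20*y(√(22 - 10)))) = -57367*1/(228*√(22 - 10)) = -57367*√3/1368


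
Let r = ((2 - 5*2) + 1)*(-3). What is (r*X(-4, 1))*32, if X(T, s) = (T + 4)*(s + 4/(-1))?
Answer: 0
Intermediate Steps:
r = 21 (r = ((2 - 10) + 1)*(-3) = (-8 + 1)*(-3) = -7*(-3) = 21)
X(T, s) = (-4 + s)*(4 + T) (X(T, s) = (4 + T)*(s + 4*(-1)) = (4 + T)*(s - 4) = (4 + T)*(-4 + s) = (-4 + s)*(4 + T))
(r*X(-4, 1))*32 = (21*(-16 - 4*(-4) + 4*1 - 4*1))*32 = (21*(-16 + 16 + 4 - 4))*32 = (21*0)*32 = 0*32 = 0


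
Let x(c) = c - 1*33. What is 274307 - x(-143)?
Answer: 274483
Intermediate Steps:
x(c) = -33 + c (x(c) = c - 33 = -33 + c)
274307 - x(-143) = 274307 - (-33 - 143) = 274307 - 1*(-176) = 274307 + 176 = 274483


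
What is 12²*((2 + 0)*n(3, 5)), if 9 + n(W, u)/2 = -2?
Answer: -6336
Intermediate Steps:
n(W, u) = -22 (n(W, u) = -18 + 2*(-2) = -18 - 4 = -22)
12²*((2 + 0)*n(3, 5)) = 12²*((2 + 0)*(-22)) = 144*(2*(-22)) = 144*(-44) = -6336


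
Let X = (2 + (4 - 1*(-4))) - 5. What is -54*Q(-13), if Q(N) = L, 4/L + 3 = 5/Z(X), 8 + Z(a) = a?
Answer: 324/7 ≈ 46.286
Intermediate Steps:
X = 5 (X = (2 + (4 + 4)) - 5 = (2 + 8) - 5 = 10 - 5 = 5)
Z(a) = -8 + a
L = -6/7 (L = 4/(-3 + 5/(-8 + 5)) = 4/(-3 + 5/(-3)) = 4/(-3 + 5*(-⅓)) = 4/(-3 - 5/3) = 4/(-14/3) = 4*(-3/14) = -6/7 ≈ -0.85714)
Q(N) = -6/7
-54*Q(-13) = -54*(-6/7) = 324/7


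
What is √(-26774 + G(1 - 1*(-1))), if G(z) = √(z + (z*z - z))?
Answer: 2*I*√6693 ≈ 163.62*I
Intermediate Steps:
G(z) = √(z²) (G(z) = √(z + (z² - z)) = √(z²))
√(-26774 + G(1 - 1*(-1))) = √(-26774 + √((1 - 1*(-1))²)) = √(-26774 + √((1 + 1)²)) = √(-26774 + √(2²)) = √(-26774 + √4) = √(-26774 + 2) = √(-26772) = 2*I*√6693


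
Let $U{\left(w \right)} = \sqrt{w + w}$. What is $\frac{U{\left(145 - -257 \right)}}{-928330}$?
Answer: $- \frac{\sqrt{201}}{464165} \approx -3.0544 \cdot 10^{-5}$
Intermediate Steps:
$U{\left(w \right)} = \sqrt{2} \sqrt{w}$ ($U{\left(w \right)} = \sqrt{2 w} = \sqrt{2} \sqrt{w}$)
$\frac{U{\left(145 - -257 \right)}}{-928330} = \frac{\sqrt{2} \sqrt{145 - -257}}{-928330} = \sqrt{2} \sqrt{145 + 257} \left(- \frac{1}{928330}\right) = \sqrt{2} \sqrt{402} \left(- \frac{1}{928330}\right) = 2 \sqrt{201} \left(- \frac{1}{928330}\right) = - \frac{\sqrt{201}}{464165}$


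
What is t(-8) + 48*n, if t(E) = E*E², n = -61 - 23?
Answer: -4544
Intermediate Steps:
n = -84
t(E) = E³
t(-8) + 48*n = (-8)³ + 48*(-84) = -512 - 4032 = -4544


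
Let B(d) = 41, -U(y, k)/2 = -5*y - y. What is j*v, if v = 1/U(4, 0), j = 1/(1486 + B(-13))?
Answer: 1/73296 ≈ 1.3643e-5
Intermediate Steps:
U(y, k) = 12*y (U(y, k) = -2*(-5*y - y) = -(-12)*y = 12*y)
j = 1/1527 (j = 1/(1486 + 41) = 1/1527 ≈ 0.00065488)
v = 1/48 (v = 1/(12*4) = 1/48 ≈ 0.020833)
j*v = (1/1527)*(1/48) = 1/73296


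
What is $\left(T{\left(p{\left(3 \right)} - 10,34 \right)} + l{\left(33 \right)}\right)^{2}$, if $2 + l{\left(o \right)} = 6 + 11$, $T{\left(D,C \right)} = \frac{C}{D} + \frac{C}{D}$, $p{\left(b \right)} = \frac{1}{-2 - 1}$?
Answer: $\frac{68121}{961} \approx 70.885$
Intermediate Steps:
$p{\left(b \right)} = - \frac{1}{3}$ ($p{\left(b \right)} = \frac{1}{-3} = - \frac{1}{3}$)
$T{\left(D,C \right)} = \frac{2 C}{D}$
$l{\left(o \right)} = 15$ ($l{\left(o \right)} = -2 + \left(6 + 11\right) = -2 + 17 = 15$)
$\left(T{\left(p{\left(3 \right)} - 10,34 \right)} + l{\left(33 \right)}\right)^{2} = \left(2 \cdot 34 \frac{1}{- \frac{1}{3} - 10} + 15\right)^{2} = \left(2 \cdot 34 \frac{1}{- \frac{31}{3}} + 15\right)^{2} = \left(2 \cdot 34 \left(- \frac{3}{31}\right) + 15\right)^{2} = \left(- \frac{204}{31} + 15\right)^{2} = \left(\frac{261}{31}\right)^{2} = \frac{68121}{961}$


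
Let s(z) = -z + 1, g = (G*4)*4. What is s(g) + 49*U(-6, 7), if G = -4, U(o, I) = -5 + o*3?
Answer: -1062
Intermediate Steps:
U(o, I) = -5 + 3*o
g = -64 (g = -4*4*4 = -16*4 = -64)
s(z) = 1 - z
s(g) + 49*U(-6, 7) = (1 - 1*(-64)) + 49*(-5 + 3*(-6)) = (1 + 64) + 49*(-5 - 18) = 65 + 49*(-23) = 65 - 1127 = -1062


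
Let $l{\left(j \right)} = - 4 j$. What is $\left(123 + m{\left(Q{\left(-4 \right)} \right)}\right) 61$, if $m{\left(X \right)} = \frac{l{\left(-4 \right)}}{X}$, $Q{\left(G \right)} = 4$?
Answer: $7747$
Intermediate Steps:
$m{\left(X \right)} = \frac{16}{X}$ ($m{\left(X \right)} = \frac{\left(-4\right) \left(-4\right)}{X} = \frac{16}{X}$)
$\left(123 + m{\left(Q{\left(-4 \right)} \right)}\right) 61 = \left(123 + \frac{16}{4}\right) 61 = \left(123 + 16 \cdot \frac{1}{4}\right) 61 = \left(123 + 4\right) 61 = 127 \cdot 61 = 7747$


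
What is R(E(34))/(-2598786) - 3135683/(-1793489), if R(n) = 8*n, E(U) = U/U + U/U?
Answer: 4074470192507/2330447052177 ≈ 1.7484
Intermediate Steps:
E(U) = 2 (E(U) = 1 + 1 = 2)
R(E(34))/(-2598786) - 3135683/(-1793489) = (8*2)/(-2598786) - 3135683/(-1793489) = 16*(-1/2598786) - 3135683*(-1/1793489) = -8/1299393 + 3135683/1793489 = 4074470192507/2330447052177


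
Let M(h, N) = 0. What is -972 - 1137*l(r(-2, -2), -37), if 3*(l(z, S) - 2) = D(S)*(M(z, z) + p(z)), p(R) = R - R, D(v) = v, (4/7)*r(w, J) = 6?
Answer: -3246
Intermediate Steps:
r(w, J) = 21/2 (r(w, J) = (7/4)*6 = 21/2)
p(R) = 0
l(z, S) = 2 (l(z, S) = 2 + (S*(0 + 0))/3 = 2 + (S*0)/3 = 2 + (⅓)*0 = 2 + 0 = 2)
-972 - 1137*l(r(-2, -2), -37) = -972 - 1137*2 = -972 - 2274 = -3246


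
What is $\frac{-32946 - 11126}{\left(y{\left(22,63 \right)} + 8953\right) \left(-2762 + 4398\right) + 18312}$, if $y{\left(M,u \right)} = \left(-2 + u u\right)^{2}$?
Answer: $- \frac{5509}{3220067878} \approx -1.7108 \cdot 10^{-6}$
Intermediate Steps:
$y{\left(M,u \right)} = \left(-2 + u^{2}\right)^{2}$
$\frac{-32946 - 11126}{\left(y{\left(22,63 \right)} + 8953\right) \left(-2762 + 4398\right) + 18312} = \frac{-32946 - 11126}{\left(\left(-2 + 63^{2}\right)^{2} + 8953\right) \left(-2762 + 4398\right) + 18312} = - \frac{44072}{\left(\left(-2 + 3969\right)^{2} + 8953\right) 1636 + 18312} = - \frac{44072}{\left(3967^{2} + 8953\right) 1636 + 18312} = - \frac{44072}{\left(15737089 + 8953\right) 1636 + 18312} = - \frac{44072}{15746042 \cdot 1636 + 18312} = - \frac{44072}{25760524712 + 18312} = - \frac{44072}{25760543024} = \left(-44072\right) \frac{1}{25760543024} = - \frac{5509}{3220067878}$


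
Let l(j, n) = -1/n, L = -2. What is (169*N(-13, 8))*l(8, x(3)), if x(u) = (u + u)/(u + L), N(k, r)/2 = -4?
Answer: 676/3 ≈ 225.33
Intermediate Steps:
N(k, r) = -8 (N(k, r) = 2*(-4) = -8)
x(u) = 2*u/(-2 + u) (x(u) = (u + u)/(u - 2) = (2*u)/(-2 + u) = 2*u/(-2 + u))
(169*N(-13, 8))*l(8, x(3)) = (169*(-8))*(-1/(2*3/(-2 + 3))) = -(-1352)/(2*3/1) = -(-1352)/(2*3*1) = -(-1352)/6 = -1352*(-1/6) = 676/3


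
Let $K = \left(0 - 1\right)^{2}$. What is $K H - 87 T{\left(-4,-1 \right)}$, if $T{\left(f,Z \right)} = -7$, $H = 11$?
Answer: $620$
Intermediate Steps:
$K = 1$ ($K = \left(-1\right)^{2} = 1$)
$K H - 87 T{\left(-4,-1 \right)} = 1 \cdot 11 - -609 = 11 + 609 = 620$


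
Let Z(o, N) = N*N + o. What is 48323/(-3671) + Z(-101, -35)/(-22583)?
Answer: -1095404513/82902193 ≈ -13.213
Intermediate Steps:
Z(o, N) = o + N² (Z(o, N) = N² + o = o + N²)
48323/(-3671) + Z(-101, -35)/(-22583) = 48323/(-3671) + (-101 + (-35)²)/(-22583) = 48323*(-1/3671) + (-101 + 1225)*(-1/22583) = -48323/3671 + 1124*(-1/22583) = -48323/3671 - 1124/22583 = -1095404513/82902193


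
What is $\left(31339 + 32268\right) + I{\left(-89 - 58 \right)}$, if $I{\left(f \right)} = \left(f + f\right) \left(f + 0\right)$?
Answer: $106825$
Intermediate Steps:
$I{\left(f \right)} = 2 f^{2}$ ($I{\left(f \right)} = 2 f f = 2 f^{2}$)
$\left(31339 + 32268\right) + I{\left(-89 - 58 \right)} = \left(31339 + 32268\right) + 2 \left(-89 - 58\right)^{2} = 63607 + 2 \left(-147\right)^{2} = 63607 + 2 \cdot 21609 = 63607 + 43218 = 106825$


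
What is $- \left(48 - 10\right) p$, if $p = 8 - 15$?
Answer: $266$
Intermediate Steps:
$p = -7$
$- \left(48 - 10\right) p = - \left(48 - 10\right) \left(-7\right) = - 38 \left(-7\right) = \left(-1\right) \left(-266\right) = 266$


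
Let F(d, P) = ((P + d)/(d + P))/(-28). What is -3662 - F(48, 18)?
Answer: -102535/28 ≈ -3662.0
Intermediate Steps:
F(d, P) = -1/28 (F(d, P) = ((P + d)/(P + d))*(-1/28) = 1*(-1/28) = -1/28)
-3662 - F(48, 18) = -3662 - 1*(-1/28) = -3662 + 1/28 = -102535/28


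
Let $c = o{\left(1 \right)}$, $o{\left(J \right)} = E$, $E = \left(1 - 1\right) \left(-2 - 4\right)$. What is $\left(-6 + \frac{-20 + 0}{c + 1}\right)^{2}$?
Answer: $676$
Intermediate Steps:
$E = 0$ ($E = 0 \left(-6\right) = 0$)
$o{\left(J \right)} = 0$
$c = 0$
$\left(-6 + \frac{-20 + 0}{c + 1}\right)^{2} = \left(-6 + \frac{-20 + 0}{0 + 1}\right)^{2} = \left(-6 - \frac{20}{1}\right)^{2} = \left(-6 - 20\right)^{2} = \left(-26\right)^{2} = 676$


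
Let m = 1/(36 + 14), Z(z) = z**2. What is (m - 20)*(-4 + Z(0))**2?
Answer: -7992/25 ≈ -319.68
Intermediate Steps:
m = 1/50 ≈ 0.020000
(m - 20)*(-4 + Z(0))**2 = (1/50 - 20)*(-4 + 0**2)**2 = -999*(-4 + 0)**2/50 = -999/50*(-4)**2 = -999/50*16 = -7992/25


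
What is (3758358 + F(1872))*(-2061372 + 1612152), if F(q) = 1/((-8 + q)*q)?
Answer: -490939228811753275/290784 ≈ -1.6883e+12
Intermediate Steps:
F(q) = 1/(q*(-8 + q))
(3758358 + F(1872))*(-2061372 + 1612152) = (3758358 + 1/(1872*(-8 + 1872)))*(-2061372 + 1612152) = (3758358 + (1/1872)/1864)*(-449220) = (3758358 + (1/1872)*(1/1864))*(-449220) = (3758358 + 1/3489408)*(-449220) = (13114444472065/3489408)*(-449220) = -490939228811753275/290784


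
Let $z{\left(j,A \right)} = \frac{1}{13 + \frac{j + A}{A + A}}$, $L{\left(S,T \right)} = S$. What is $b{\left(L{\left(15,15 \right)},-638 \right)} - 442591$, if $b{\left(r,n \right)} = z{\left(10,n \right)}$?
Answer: $- \frac{1904911345}{4304} \approx -4.4259 \cdot 10^{5}$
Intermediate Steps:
$z{\left(j,A \right)} = \frac{1}{13 + \frac{A + j}{2 A}}$
$b{\left(r,n \right)} = \frac{2 n}{10 + 27 n}$
$b{\left(L{\left(15,15 \right)},-638 \right)} - 442591 = 2 \left(-638\right) \frac{1}{10 + 27 \left(-638\right)} - 442591 = 2 \left(-638\right) \frac{1}{10 - 17226} - 442591 = 2 \left(-638\right) \frac{1}{-17216} - 442591 = 2 \left(-638\right) \left(- \frac{1}{17216}\right) - 442591 = \frac{319}{4304} - 442591 = - \frac{1904911345}{4304}$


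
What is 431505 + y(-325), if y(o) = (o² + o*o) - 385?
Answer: 642370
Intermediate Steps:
y(o) = -385 + 2*o² (y(o) = (o² + o²) - 385 = 2*o² - 385 = -385 + 2*o²)
431505 + y(-325) = 431505 + (-385 + 2*(-325)²) = 431505 + (-385 + 2*105625) = 431505 + (-385 + 211250) = 431505 + 210865 = 642370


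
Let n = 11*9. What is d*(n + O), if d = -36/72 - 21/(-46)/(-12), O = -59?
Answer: -495/23 ≈ -21.522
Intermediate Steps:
n = 99
d = -99/184 (d = -36*1/72 - 21*(-1/46)*(-1/12) = -½ + (21/46)*(-1/12) = -½ - 7/184 = -99/184 ≈ -0.53804)
d*(n + O) = -99*(99 - 59)/184 = -99/184*40 = -495/23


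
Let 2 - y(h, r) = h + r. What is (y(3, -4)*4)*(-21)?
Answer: -252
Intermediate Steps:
y(h, r) = 2 - h - r (y(h, r) = 2 - (h + r) = 2 + (-h - r) = 2 - h - r)
(y(3, -4)*4)*(-21) = ((2 - 1*3 - 1*(-4))*4)*(-21) = ((2 - 3 + 4)*4)*(-21) = (3*4)*(-21) = 12*(-21) = -252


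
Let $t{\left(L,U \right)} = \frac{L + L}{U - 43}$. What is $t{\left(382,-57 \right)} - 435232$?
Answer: $- \frac{10880991}{25} \approx -4.3524 \cdot 10^{5}$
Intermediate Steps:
$t{\left(L,U \right)} = \frac{2 L}{-43 + U}$
$t{\left(382,-57 \right)} - 435232 = 2 \cdot 382 \frac{1}{-43 - 57} - 435232 = 2 \cdot 382 \frac{1}{-100} - 435232 = 2 \cdot 382 \left(- \frac{1}{100}\right) - 435232 = - \frac{191}{25} - 435232 = - \frac{10880991}{25}$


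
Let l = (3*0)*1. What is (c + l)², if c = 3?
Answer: 9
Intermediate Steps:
l = 0 (l = 0*1 = 0)
(c + l)² = (3 + 0)² = 3² = 9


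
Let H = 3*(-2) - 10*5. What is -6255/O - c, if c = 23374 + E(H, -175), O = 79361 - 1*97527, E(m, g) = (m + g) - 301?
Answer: -414941517/18166 ≈ -22842.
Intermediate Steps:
H = -56 (H = -6 - 50 = -56)
E(m, g) = -301 + g + m (E(m, g) = (g + m) - 301 = -301 + g + m)
O = -18166 (O = 79361 - 97527 = -18166)
c = 22842 (c = 23374 + (-301 - 175 - 56) = 23374 - 532 = 22842)
-6255/O - c = -6255/(-18166) - 1*22842 = -6255*(-1/18166) - 22842 = 6255/18166 - 22842 = -414941517/18166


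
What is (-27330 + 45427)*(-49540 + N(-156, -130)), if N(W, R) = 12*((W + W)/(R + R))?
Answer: -4481323916/5 ≈ -8.9627e+8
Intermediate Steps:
N(W, R) = 12*W/R (N(W, R) = 12*((2*W)/((2*R))) = 12*((2*W)*(1/(2*R))) = 12*(W/R) = 12*W/R)
(-27330 + 45427)*(-49540 + N(-156, -130)) = (-27330 + 45427)*(-49540 + 12*(-156)/(-130)) = 18097*(-49540 + 12*(-156)*(-1/130)) = 18097*(-49540 + 72/5) = 18097*(-247628/5) = -4481323916/5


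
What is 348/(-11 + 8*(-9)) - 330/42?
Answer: -7001/581 ≈ -12.050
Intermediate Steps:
348/(-11 + 8*(-9)) - 330/42 = 348/(-11 - 72) - 330*1/42 = 348/(-83) - 55/7 = 348*(-1/83) - 55/7 = -348/83 - 55/7 = -7001/581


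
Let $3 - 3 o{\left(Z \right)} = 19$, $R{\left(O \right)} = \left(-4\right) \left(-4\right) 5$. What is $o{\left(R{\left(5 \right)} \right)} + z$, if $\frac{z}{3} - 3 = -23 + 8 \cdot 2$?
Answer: $- \frac{52}{3} \approx -17.333$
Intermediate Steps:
$R{\left(O \right)} = 80$ ($R{\left(O \right)} = 16 \cdot 5 = 80$)
$o{\left(Z \right)} = - \frac{16}{3}$ ($o{\left(Z \right)} = 1 - \frac{19}{3} = - \frac{16}{3}$)
$z = -12$ ($z = 9 + 3 \left(-23 + 8 \cdot 2\right) = 9 + 3 \left(-23 + 16\right) = 9 + 3 \left(-7\right) = 9 - 21 = -12$)
$o{\left(R{\left(5 \right)} \right)} + z = - \frac{16}{3} - 12 = - \frac{52}{3}$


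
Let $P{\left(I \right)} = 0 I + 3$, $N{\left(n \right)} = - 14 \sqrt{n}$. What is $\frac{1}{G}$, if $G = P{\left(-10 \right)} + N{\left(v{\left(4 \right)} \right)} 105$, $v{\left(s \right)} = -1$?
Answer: $\frac{1}{720303} + \frac{490 i}{720303} \approx 1.3883 \cdot 10^{-6} + 0.00068027 i$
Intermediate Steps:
$P{\left(I \right)} = 3$ ($P{\left(I \right)} = 0 + 3 = 3$)
$G = 3 - 1470 i$ ($G = 3 + - 14 \sqrt{-1} \cdot 105 = 3 + - 14 i 105 = 3 - 1470 i \approx 3.0 - 1470.0 i$)
$\frac{1}{G} = \frac{1}{3 - 1470 i} = \frac{3 + 1470 i}{2160909}$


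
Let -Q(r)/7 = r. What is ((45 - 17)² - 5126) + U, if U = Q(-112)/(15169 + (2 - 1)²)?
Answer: -32933678/7585 ≈ -4341.9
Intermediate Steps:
Q(r) = -7*r
U = 392/7585 (U = (-7*(-112))/(15169 + (2 - 1)²) = 784/(15169 + 1²) = 784/(15169 + 1) = 784/15170 = 784*(1/15170) = 392/7585 ≈ 0.051681)
((45 - 17)² - 5126) + U = ((45 - 17)² - 5126) + 392/7585 = (28² - 5126) + 392/7585 = (784 - 5126) + 392/7585 = -4342 + 392/7585 = -32933678/7585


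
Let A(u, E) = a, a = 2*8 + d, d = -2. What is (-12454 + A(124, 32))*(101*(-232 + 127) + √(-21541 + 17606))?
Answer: 131926200 - 12440*I*√3935 ≈ 1.3193e+8 - 7.8036e+5*I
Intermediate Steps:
a = 14 (a = 2*8 - 2 = 16 - 2 = 14)
A(u, E) = 14
(-12454 + A(124, 32))*(101*(-232 + 127) + √(-21541 + 17606)) = (-12454 + 14)*(101*(-232 + 127) + √(-21541 + 17606)) = -12440*(101*(-105) + √(-3935)) = -12440*(-10605 + I*√3935) = 131926200 - 12440*I*√3935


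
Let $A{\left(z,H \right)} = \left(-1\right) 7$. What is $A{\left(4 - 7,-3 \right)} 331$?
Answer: $-2317$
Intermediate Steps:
$A{\left(z,H \right)} = -7$
$A{\left(4 - 7,-3 \right)} 331 = \left(-7\right) 331 = -2317$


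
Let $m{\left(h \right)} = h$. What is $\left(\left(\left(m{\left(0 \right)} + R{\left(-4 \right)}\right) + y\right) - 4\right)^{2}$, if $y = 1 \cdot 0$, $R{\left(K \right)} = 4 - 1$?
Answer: $1$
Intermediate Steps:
$R{\left(K \right)} = 3$
$y = 0$
$\left(\left(\left(m{\left(0 \right)} + R{\left(-4 \right)}\right) + y\right) - 4\right)^{2} = \left(\left(\left(0 + 3\right) + 0\right) - 4\right)^{2} = \left(\left(3 + 0\right) - 4\right)^{2} = \left(3 - 4\right)^{2} = \left(-1\right)^{2} = 1$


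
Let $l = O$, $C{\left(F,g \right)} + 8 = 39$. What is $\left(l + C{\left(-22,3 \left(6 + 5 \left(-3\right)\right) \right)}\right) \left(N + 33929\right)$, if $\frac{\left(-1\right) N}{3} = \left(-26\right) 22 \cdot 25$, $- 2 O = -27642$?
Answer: $1064235308$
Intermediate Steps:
$O = 13821$ ($O = \left(- \frac{1}{2}\right) \left(-27642\right) = 13821$)
$C{\left(F,g \right)} = 31$ ($C{\left(F,g \right)} = -8 + 39 = 31$)
$N = 42900$ ($N = - 3 \left(-26\right) 22 \cdot 25 = - 3 \left(\left(-572\right) 25\right) = \left(-3\right) \left(-14300\right) = 42900$)
$l = 13821$
$\left(l + C{\left(-22,3 \left(6 + 5 \left(-3\right)\right) \right)}\right) \left(N + 33929\right) = \left(13821 + 31\right) \left(42900 + 33929\right) = 13852 \cdot 76829 = 1064235308$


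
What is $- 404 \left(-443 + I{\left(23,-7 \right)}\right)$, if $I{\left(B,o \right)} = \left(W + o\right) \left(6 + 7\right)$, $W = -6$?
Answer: $247248$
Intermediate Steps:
$I{\left(B,o \right)} = -78 + 13 o$ ($I{\left(B,o \right)} = \left(-6 + o\right) \left(6 + 7\right) = \left(-6 + o\right) 13 = -78 + 13 o$)
$- 404 \left(-443 + I{\left(23,-7 \right)}\right) = - 404 \left(-443 + \left(-78 + 13 \left(-7\right)\right)\right) = - 404 \left(-443 - 169\right) = \left(-404\right) \left(-612\right) = 247248$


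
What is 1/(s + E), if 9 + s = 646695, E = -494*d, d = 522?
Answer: 1/388818 ≈ 2.5719e-6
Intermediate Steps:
E = -257868 (E = -494*522 = -257868)
s = 646686 (s = -9 + 646695 = 646686)
1/(s + E) = 1/(646686 - 257868) = 1/388818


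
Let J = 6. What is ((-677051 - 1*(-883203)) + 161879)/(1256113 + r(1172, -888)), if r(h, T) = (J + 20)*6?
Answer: 368031/1256269 ≈ 0.29296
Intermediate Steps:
r(h, T) = 156 (r(h, T) = (6 + 20)*6 = 26*6 = 156)
((-677051 - 1*(-883203)) + 161879)/(1256113 + r(1172, -888)) = ((-677051 - 1*(-883203)) + 161879)/(1256113 + 156) = ((-677051 + 883203) + 161879)/1256269 = (206152 + 161879)*(1/1256269) = 368031*(1/1256269) = 368031/1256269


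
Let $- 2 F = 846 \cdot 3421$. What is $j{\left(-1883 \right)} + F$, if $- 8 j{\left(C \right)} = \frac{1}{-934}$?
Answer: $- \frac{10812604175}{7472} \approx -1.4471 \cdot 10^{6}$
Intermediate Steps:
$j{\left(C \right)} = \frac{1}{7472}$ ($j{\left(C \right)} = - \frac{1}{8 \left(-934\right)} = \left(- \frac{1}{8}\right) \left(- \frac{1}{934}\right) = \frac{1}{7472}$)
$F = -1447083$ ($F = - \frac{846 \cdot 3421}{2} = \left(- \frac{1}{2}\right) 2894166 = -1447083$)
$j{\left(-1883 \right)} + F = \frac{1}{7472} - 1447083 = - \frac{10812604175}{7472}$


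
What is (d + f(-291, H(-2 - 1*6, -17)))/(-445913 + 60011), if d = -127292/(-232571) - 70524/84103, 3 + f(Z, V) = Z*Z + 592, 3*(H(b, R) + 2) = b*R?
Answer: -833934290493191/3774105894887163 ≈ -0.22096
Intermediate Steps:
H(b, R) = -2 + R*b/3 (H(b, R) = -2 + (b*R)/3 = -2 + (R*b)/3 = -2 + R*b/3)
f(Z, V) = 589 + Z**2 (f(Z, V) = -3 + (Z*Z + 592) = -3 + (Z**2 + 592) = -3 + (592 + Z**2) = 589 + Z**2)
d = -5696198128/19559918813 (d = -127292*(-1/232571) - 70524*1/84103 = 127292/232571 - 70524/84103 = -5696198128/19559918813 ≈ -0.29122)
(d + f(-291, H(-2 - 1*6, -17)))/(-445913 + 60011) = (-5696198128/19559918813 + (589 + (-291)**2))/(-445913 + 60011) = (-5696198128/19559918813 + (589 + 84681))/(-385902) = (-5696198128/19559918813 + 85270)*(-1/385902) = (1667868580986382/19559918813)*(-1/385902) = -833934290493191/3774105894887163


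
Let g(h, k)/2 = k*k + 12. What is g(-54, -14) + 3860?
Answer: 4276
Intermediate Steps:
g(h, k) = 24 + 2*k² (g(h, k) = 2*(k*k + 12) = 2*(k² + 12) = 2*(12 + k²) = 24 + 2*k²)
g(-54, -14) + 3860 = (24 + 2*(-14)²) + 3860 = (24 + 2*196) + 3860 = (24 + 392) + 3860 = 416 + 3860 = 4276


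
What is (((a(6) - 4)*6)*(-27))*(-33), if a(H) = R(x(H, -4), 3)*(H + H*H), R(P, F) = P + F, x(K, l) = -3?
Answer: -21384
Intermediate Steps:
R(P, F) = F + P
a(H) = 0 (a(H) = (3 - 3)*(H + H*H) = 0*(H + H²) = 0)
(((a(6) - 4)*6)*(-27))*(-33) = (((0 - 4)*6)*(-27))*(-33) = (-4*6*(-27))*(-33) = -24*(-27)*(-33) = 648*(-33) = -21384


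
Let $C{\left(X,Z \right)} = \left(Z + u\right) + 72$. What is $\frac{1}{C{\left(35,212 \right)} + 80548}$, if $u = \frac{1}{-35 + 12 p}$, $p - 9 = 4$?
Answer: $\frac{121}{9780673} \approx 1.2371 \cdot 10^{-5}$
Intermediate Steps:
$p = 13$ ($p = 9 + 4 = 13$)
$u = \frac{1}{121}$ ($u = \frac{1}{-35 + 12 \cdot 13} = \frac{1}{-35 + 156} = \frac{1}{121} \approx 0.0082645$)
$C{\left(X,Z \right)} = \frac{8713}{121} + Z$ ($C{\left(X,Z \right)} = \left(Z + \frac{1}{121}\right) + 72 = \left(\frac{1}{121} + Z\right) + 72 = \frac{8713}{121} + Z$)
$\frac{1}{C{\left(35,212 \right)} + 80548} = \frac{1}{\left(\frac{8713}{121} + 212\right) + 80548} = \frac{1}{\frac{34365}{121} + 80548} = \frac{1}{\frac{9780673}{121}} = \frac{121}{9780673}$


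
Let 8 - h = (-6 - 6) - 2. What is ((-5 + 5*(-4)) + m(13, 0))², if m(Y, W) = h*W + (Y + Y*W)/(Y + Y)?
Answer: 2401/4 ≈ 600.25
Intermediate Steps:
h = 22 (h = 8 - ((-6 - 6) - 2) = 8 - (-12 - 2) = 8 - 1*(-14) = 8 + 14 = 22)
m(Y, W) = 22*W + (Y + W*Y)/(2*Y) (m(Y, W) = 22*W + (Y + Y*W)/(Y + Y) = 22*W + (Y + W*Y)/((2*Y)) = 22*W + (Y + W*Y)*(1/(2*Y)) = 22*W + (Y + W*Y)/(2*Y))
((-5 + 5*(-4)) + m(13, 0))² = ((-5 + 5*(-4)) + (½ + (45/2)*0))² = ((-5 - 20) + (½ + 0))² = (-25 + ½)² = (-49/2)² = 2401/4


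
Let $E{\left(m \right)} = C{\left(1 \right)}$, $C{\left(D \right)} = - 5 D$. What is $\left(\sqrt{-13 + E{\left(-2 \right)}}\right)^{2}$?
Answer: $-18$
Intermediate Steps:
$E{\left(m \right)} = -5$ ($E{\left(m \right)} = \left(-5\right) 1 = -5$)
$\left(\sqrt{-13 + E{\left(-2 \right)}}\right)^{2} = \left(\sqrt{-13 - 5}\right)^{2} = \left(\sqrt{-18}\right)^{2} = \left(3 i \sqrt{2}\right)^{2} = -18$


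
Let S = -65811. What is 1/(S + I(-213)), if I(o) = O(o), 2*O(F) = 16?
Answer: -1/65803 ≈ -1.5197e-5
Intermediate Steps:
O(F) = 8 (O(F) = (½)*16 = 8)
I(o) = 8
1/(S + I(-213)) = 1/(-65811 + 8) = 1/(-65803) = -1/65803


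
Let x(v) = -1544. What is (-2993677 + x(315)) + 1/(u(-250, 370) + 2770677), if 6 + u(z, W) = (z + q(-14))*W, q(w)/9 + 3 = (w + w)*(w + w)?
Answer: -15811475132120/5278901 ≈ -2.9952e+6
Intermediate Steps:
q(w) = -27 + 36*w**2 (q(w) = -27 + 9*((w + w)*(w + w)) = -27 + 9*((2*w)*(2*w)) = -27 + 9*(4*w**2) = -27 + 36*w**2)
u(z, W) = -6 + W*(7029 + z) (u(z, W) = -6 + (z + (-27 + 36*(-14)**2))*W = -6 + (z + (-27 + 36*196))*W = -6 + (z + (-27 + 7056))*W = -6 + (z + 7029)*W = -6 + (7029 + z)*W = -6 + W*(7029 + z))
(-2993677 + x(315)) + 1/(u(-250, 370) + 2770677) = (-2993677 - 1544) + 1/((-6 + 7029*370 + 370*(-250)) + 2770677) = -2995221 + 1/((-6 + 2600730 - 92500) + 2770677) = -2995221 + 1/(2508224 + 2770677) = -2995221 + 1/5278901 = -15811475132120/5278901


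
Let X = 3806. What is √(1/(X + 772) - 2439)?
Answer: I*√51116762298/4578 ≈ 49.386*I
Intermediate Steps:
√(1/(X + 772) - 2439) = √(1/(3806 + 772) - 2439) = √(1/4578 - 2439) = √(-11165741/4578) = I*√51116762298/4578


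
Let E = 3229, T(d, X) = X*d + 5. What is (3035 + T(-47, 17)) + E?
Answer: 5470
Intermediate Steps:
T(d, X) = 5 + X*d
(3035 + T(-47, 17)) + E = (3035 + (5 + 17*(-47))) + 3229 = (3035 + (5 - 799)) + 3229 = (3035 - 794) + 3229 = 2241 + 3229 = 5470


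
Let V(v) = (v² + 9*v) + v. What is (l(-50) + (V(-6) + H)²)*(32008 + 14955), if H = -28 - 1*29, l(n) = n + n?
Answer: 303427943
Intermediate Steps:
l(n) = 2*n
H = -57 (H = -28 - 29 = -57)
V(v) = v² + 10*v
(l(-50) + (V(-6) + H)²)*(32008 + 14955) = (2*(-50) + (-6*(10 - 6) - 57)²)*(32008 + 14955) = (-100 + (-6*4 - 57)²)*46963 = (-100 + (-24 - 57)²)*46963 = (-100 + (-81)²)*46963 = (-100 + 6561)*46963 = 6461*46963 = 303427943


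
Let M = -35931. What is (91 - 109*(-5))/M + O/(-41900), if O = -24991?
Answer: 290434407/501836300 ≈ 0.57874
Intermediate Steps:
(91 - 109*(-5))/M + O/(-41900) = (91 - 109*(-5))/(-35931) - 24991/(-41900) = (91 + 545)*(-1/35931) - 24991*(-1/41900) = 636*(-1/35931) + 24991/41900 = -212/11977 + 24991/41900 = 290434407/501836300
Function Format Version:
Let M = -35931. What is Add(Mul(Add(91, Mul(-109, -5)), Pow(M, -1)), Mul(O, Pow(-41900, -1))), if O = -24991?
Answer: Rational(290434407, 501836300) ≈ 0.57874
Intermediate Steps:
Add(Mul(Add(91, Mul(-109, -5)), Pow(M, -1)), Mul(O, Pow(-41900, -1))) = Add(Mul(Add(91, Mul(-109, -5)), Pow(-35931, -1)), Mul(-24991, Pow(-41900, -1))) = Add(Mul(Add(91, 545), Rational(-1, 35931)), Mul(-24991, Rational(-1, 41900))) = Add(Mul(636, Rational(-1, 35931)), Rational(24991, 41900)) = Add(Rational(-212, 11977), Rational(24991, 41900)) = Rational(290434407, 501836300)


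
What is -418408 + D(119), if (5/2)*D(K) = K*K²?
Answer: 1278278/5 ≈ 2.5566e+5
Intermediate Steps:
D(K) = 2*K³/5 (D(K) = 2*(K*K²)/5 = 2*K³/5)
-418408 + D(119) = -418408 + (⅖)*119³ = -418408 + (⅖)*1685159 = -418408 + 3370318/5 = 1278278/5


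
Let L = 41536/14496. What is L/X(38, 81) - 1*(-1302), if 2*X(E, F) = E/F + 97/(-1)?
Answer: 1537160946/1180669 ≈ 1301.9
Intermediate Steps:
X(E, F) = -97/2 + E/(2*F) (X(E, F) = (E/F + 97/(-1))/2 = (E/F + 97*(-1))/2 = (E/F - 97)/2 = (-97 + E/F)/2 = -97/2 + E/(2*F))
L = 1298/453 (L = 41536*(1/14496) = 1298/453 ≈ 2.8653)
L/X(38, 81) - 1*(-1302) = 1298/(453*(((½)*(38 - 97*81)/81))) - 1*(-1302) = 1298/(453*(((½)*(1/81)*(38 - 7857)))) + 1302 = 1298/(453*(((½)*(1/81)*(-7819)))) + 1302 = 1298/(453*(-7819/162)) + 1302 = (1298/453)*(-162/7819) + 1302 = -70092/1180669 + 1302 = 1537160946/1180669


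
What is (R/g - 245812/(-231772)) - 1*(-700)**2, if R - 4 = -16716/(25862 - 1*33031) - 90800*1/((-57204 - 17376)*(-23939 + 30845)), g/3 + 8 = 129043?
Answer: -1014547628476916516588455493/2070509845807012470795 ≈ -4.9000e+5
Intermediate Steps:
g = 387105 (g = -24 + 3*129043 = -24 + 387129 = 387105)
R = 584494423534/92309743053 (R = 4 + (-16716/(25862 - 1*33031) - 90800*1/((-57204 - 17376)*(-23939 + 30845))) = 4 + (-16716/(25862 - 33031) - 90800/((-74580*6906))) = 4 + (-16716/(-7169) - 90800/(-515049480)) = 4 + (-16716*(-1/7169) - 90800*(-1/515049480)) = 4 + (16716/7169 + 2270/12876237) = 4 + 215255451322/92309743053 = 584494423534/92309743053 ≈ 6.3319)
(R/g - 245812/(-231772)) - 1*(-700)**2 = ((584494423534/92309743053)/387105 - 245812/(-231772)) - 1*(-700)**2 = ((584494423534/92309743053)*(1/387105) - 245812*(-1/231772)) - 1*490000 = (584494423534/35733563084531565 + 61453/57943) - 490000 = 2195968519594101094507/2070509845807012470795 - 490000 = -1014547628476916516588455493/2070509845807012470795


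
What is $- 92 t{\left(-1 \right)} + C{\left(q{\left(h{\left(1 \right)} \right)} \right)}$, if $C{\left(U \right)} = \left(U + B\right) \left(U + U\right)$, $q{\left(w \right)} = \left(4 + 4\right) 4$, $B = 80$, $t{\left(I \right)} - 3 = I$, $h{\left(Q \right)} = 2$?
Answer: $6984$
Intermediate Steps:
$t{\left(I \right)} = 3 + I$
$q{\left(w \right)} = 32$ ($q{\left(w \right)} = 8 \cdot 4 = 32$)
$C{\left(U \right)} = 2 U \left(80 + U\right)$ ($C{\left(U \right)} = \left(U + 80\right) \left(U + U\right) = \left(80 + U\right) 2 U = 2 U \left(80 + U\right)$)
$- 92 t{\left(-1 \right)} + C{\left(q{\left(h{\left(1 \right)} \right)} \right)} = - 92 \left(3 - 1\right) + 2 \cdot 32 \left(80 + 32\right) = \left(-92\right) 2 + 2 \cdot 32 \cdot 112 = -184 + 7168 = 6984$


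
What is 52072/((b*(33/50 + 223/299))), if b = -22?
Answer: -389238200/231187 ≈ -1683.7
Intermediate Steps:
52072/((b*(33/50 + 223/299))) = 52072/((-22*(33/50 + 223/299))) = 52072/((-22*21017/14950)) = 52072/(-231187/7475) = 52072*(-7475/231187) = -389238200/231187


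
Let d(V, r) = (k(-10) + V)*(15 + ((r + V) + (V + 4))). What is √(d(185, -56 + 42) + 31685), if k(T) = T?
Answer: √97310 ≈ 311.95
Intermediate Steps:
d(V, r) = (-10 + V)*(19 + r + 2*V) (d(V, r) = (-10 + V)*(15 + ((r + V) + (V + 4))) = (-10 + V)*(15 + ((V + r) + (4 + V))) = (-10 + V)*(15 + (4 + r + 2*V)) = (-10 + V)*(19 + r + 2*V))
√(d(185, -56 + 42) + 31685) = √((-190 - 1*185 - 10*(-56 + 42) + 2*185² + 185*(-56 + 42)) + 31685) = √((-190 - 185 - 10*(-14) + 2*34225 + 185*(-14)) + 31685) = √((-190 - 185 + 140 + 68450 - 2590) + 31685) = √(65625 + 31685) = √97310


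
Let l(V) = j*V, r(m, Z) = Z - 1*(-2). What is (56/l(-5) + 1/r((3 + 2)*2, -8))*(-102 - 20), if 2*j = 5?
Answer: 42517/75 ≈ 566.89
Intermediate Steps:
j = 5/2 (j = (½)*5 = 5/2 ≈ 2.5000)
r(m, Z) = 2 + Z (r(m, Z) = Z + 2 = 2 + Z)
l(V) = 5*V/2
(56/l(-5) + 1/r((3 + 2)*2, -8))*(-102 - 20) = (56/(((5/2)*(-5))) + 1/(2 - 8))*(-102 - 20) = (56/(-25/2) + 1/(-6))*(-122) = (56*(-2/25) - ⅙)*(-122) = (-112/25 - ⅙)*(-122) = -697/150*(-122) = 42517/75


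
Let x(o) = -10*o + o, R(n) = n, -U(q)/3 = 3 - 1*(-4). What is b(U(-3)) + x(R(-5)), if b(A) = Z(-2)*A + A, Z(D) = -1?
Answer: 45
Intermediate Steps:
U(q) = -21 (U(q) = -3*(3 - 1*(-4)) = -3*(3 + 4) = -3*7 = -21)
b(A) = 0 (b(A) = -A + A = 0)
x(o) = -9*o
b(U(-3)) + x(R(-5)) = 0 - 9*(-5) = 0 + 45 = 45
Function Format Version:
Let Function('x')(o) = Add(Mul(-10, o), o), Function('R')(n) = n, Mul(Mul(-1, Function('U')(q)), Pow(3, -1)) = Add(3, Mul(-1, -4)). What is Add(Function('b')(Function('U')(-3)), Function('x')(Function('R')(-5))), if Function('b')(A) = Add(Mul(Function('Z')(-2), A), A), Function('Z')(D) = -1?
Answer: 45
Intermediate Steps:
Function('U')(q) = -21 (Function('U')(q) = Mul(-3, Add(3, Mul(-1, -4))) = Mul(-3, Add(3, 4)) = Mul(-3, 7) = -21)
Function('b')(A) = 0 (Function('b')(A) = Add(Mul(-1, A), A) = 0)
Function('x')(o) = Mul(-9, o)
Add(Function('b')(Function('U')(-3)), Function('x')(Function('R')(-5))) = Add(0, Mul(-9, -5)) = Add(0, 45) = 45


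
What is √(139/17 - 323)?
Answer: 2*I*√22746/17 ≈ 17.743*I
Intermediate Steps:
√(139/17 - 323) = √(-5352/17) = 2*I*√22746/17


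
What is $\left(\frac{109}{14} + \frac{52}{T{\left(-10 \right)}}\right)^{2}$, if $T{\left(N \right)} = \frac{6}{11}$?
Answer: $\frac{18757561}{1764} \approx 10634.0$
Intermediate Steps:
$T{\left(N \right)} = \frac{6}{11}$ ($T{\left(N \right)} = 6 \cdot \frac{1}{11} = \frac{6}{11}$)
$\left(\frac{109}{14} + \frac{52}{T{\left(-10 \right)}}\right)^{2} = \left(\frac{109}{14} + \frac{52}{\frac{6}{11}}\right)^{2} = \left(109 \cdot \frac{1}{14} + 52 \cdot \frac{11}{6}\right)^{2} = \left(\frac{109}{14} + \frac{286}{3}\right)^{2} = \left(\frac{4331}{42}\right)^{2} = \frac{18757561}{1764}$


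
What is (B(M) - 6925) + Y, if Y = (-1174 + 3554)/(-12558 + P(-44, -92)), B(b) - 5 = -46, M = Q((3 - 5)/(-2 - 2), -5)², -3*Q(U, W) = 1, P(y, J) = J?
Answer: -8812228/1265 ≈ -6966.2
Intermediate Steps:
Q(U, W) = -⅓ (Q(U, W) = -⅓*1 = -⅓)
M = ⅑ (M = (-⅓)² = ⅑ ≈ 0.11111)
B(b) = -41 (B(b) = 5 - 46 = -41)
Y = -238/1265 (Y = (-1174 + 3554)/(-12558 - 92) = 2380/(-12650) = 2380*(-1/12650) = -238/1265 ≈ -0.18814)
(B(M) - 6925) + Y = (-41 - 6925) - 238/1265 = -6966 - 238/1265 = -8812228/1265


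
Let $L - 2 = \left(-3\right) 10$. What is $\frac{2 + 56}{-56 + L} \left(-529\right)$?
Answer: $\frac{15341}{42} \approx 365.26$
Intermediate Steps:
$L = -28$ ($L = 2 - 30 = -28$)
$\frac{2 + 56}{-56 + L} \left(-529\right) = \frac{2 + 56}{-56 - 28} \left(-529\right) = \frac{58}{-84} \left(-529\right) = 58 \left(- \frac{1}{84}\right) \left(-529\right) = \left(- \frac{29}{42}\right) \left(-529\right) = \frac{15341}{42}$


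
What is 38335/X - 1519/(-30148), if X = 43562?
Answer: 610947129/656653588 ≈ 0.93040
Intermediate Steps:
38335/X - 1519/(-30148) = 38335/43562 - 1519/(-30148) = 38335*(1/43562) - 1519*(-1/30148) = 38335/43562 + 1519/30148 = 610947129/656653588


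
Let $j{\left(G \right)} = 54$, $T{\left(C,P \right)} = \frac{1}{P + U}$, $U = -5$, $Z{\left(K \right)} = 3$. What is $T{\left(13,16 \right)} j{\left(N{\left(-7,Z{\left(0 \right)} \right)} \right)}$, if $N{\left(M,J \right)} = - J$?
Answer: $\frac{54}{11} \approx 4.9091$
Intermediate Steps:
$T{\left(C,P \right)} = \frac{1}{-5 + P}$ ($T{\left(C,P \right)} = \frac{1}{P - 5} = \frac{1}{-5 + P}$)
$T{\left(13,16 \right)} j{\left(N{\left(-7,Z{\left(0 \right)} \right)} \right)} = \frac{1}{-5 + 16} \cdot 54 = \frac{1}{11} \cdot 54 = \frac{54}{11}$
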